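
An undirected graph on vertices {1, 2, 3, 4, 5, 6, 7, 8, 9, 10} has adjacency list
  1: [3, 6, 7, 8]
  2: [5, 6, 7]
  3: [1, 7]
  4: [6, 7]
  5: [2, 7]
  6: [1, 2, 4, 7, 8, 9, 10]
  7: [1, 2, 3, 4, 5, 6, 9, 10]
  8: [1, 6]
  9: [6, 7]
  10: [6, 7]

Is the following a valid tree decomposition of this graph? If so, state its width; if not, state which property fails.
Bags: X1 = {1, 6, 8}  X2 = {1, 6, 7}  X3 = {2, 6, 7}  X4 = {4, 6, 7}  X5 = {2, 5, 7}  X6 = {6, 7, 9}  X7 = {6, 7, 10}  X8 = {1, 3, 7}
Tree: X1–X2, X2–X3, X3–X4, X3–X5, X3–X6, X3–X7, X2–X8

Every vertex of G appears in some bag (union = {1, 2, 3, 4, 5, 6, 7, 8, 9, 10}); every edge is covered by a bag; and for each vertex v the set of bags containing v is connected in the bag tree. The decomposition is therefore valid. The largest bag has 3 vertices, so the width is 2.

Yes; width 2.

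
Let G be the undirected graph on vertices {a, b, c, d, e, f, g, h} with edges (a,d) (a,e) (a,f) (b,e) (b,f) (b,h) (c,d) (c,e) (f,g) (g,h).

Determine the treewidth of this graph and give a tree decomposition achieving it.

Treewidth 2.
One such decomposition:
Bags: B1 = {f, g, h}  B2 = {b, f, h}  B3 = {a, b, f}  B4 = {a, b, e}  B5 = {a, d, e}  B6 = {c, d, e}
Tree: B1–B2, B2–B3, B3–B4, B4–B5, B5–B6

The largest bag has 3 vertices, giving width 2; this decomposition certifies tw(G) ≤ 2. Since g–h–b–f–g is a cycle in G, G is not acyclic. Forests are exactly the graphs of treewidth ≤ 1, so tw(G) ≥ 2. Therefore the treewidth is 2.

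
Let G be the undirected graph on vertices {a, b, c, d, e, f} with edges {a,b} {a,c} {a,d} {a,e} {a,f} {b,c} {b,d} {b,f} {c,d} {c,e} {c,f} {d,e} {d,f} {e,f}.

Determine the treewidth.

A width-4 tree decomposition is:
Bags: B1 = {a, b, c, d, f}  B2 = {a, c, d, e, f}
Tree: B1–B2
The largest bag has 5 vertices, giving width 4; this decomposition certifies tw(G) ≤ 4. For the lower bound, the 5 vertices {a, c, d, e, f} are pairwise adjacent, and any tree decomposition puts a clique entirely inside one bag — forcing width ≥ 4. Therefore the treewidth is 4.

4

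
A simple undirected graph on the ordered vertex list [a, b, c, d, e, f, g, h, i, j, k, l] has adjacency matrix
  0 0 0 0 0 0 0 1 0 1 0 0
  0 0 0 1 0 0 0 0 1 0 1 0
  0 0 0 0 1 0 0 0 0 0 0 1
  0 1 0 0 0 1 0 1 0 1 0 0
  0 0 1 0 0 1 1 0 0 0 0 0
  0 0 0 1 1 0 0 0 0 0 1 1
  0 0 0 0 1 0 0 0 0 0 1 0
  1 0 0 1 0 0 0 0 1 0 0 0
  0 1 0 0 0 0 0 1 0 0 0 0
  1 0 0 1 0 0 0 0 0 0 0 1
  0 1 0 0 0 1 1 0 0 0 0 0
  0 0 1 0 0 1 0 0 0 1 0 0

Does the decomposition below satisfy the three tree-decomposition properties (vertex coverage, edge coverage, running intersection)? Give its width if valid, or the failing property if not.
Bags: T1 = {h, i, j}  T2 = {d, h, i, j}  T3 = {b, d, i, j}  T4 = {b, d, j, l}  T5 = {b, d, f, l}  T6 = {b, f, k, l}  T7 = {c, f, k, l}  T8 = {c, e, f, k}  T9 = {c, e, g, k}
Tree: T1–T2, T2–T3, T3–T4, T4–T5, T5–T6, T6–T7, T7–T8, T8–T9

A tree decomposition must satisfy three properties: every vertex lies in some bag; for every edge, both endpoints lie together in some bag; and for every vertex, the bags containing it form a connected subtree. Here vertex a appears in no bag, so the decomposition is invalid.

No — vertex a appears in no bag.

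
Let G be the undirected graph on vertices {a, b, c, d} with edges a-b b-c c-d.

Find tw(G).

A width-1 tree decomposition is:
Bags: B1 = {a, b}  B2 = {b, c}  B3 = {c, d}
Tree: B1–B2, B2–B3
The largest bag has 2 vertices, giving width 1; this decomposition certifies tw(G) ≤ 1. Any graph with an edge has treewidth ≥ 1, and G has the edge a–b. Combining the bounds, tw(G) = 1.

1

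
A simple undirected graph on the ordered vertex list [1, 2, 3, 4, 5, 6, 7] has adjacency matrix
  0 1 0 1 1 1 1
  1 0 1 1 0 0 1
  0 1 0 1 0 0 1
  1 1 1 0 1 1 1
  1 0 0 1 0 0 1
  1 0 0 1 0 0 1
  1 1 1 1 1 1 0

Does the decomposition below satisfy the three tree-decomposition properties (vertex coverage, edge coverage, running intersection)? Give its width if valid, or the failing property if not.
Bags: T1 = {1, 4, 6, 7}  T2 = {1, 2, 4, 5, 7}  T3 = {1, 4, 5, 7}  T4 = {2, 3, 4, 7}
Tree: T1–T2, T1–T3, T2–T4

A tree decomposition must satisfy three properties: every vertex lies in some bag; for every edge, both endpoints lie together in some bag; and for every vertex, the bags containing it form a connected subtree. Here bags containing vertex 5 are not connected in the tree, so the decomposition is invalid.

No — bags containing vertex 5 are not connected in the tree.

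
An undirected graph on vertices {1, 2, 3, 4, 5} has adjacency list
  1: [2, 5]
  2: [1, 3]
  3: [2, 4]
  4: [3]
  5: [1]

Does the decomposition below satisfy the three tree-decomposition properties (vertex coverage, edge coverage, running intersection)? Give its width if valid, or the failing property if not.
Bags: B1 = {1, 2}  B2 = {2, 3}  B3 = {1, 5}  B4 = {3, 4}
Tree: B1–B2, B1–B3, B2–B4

Yes; width 1.

Every vertex of G appears in some bag (union = {1, 2, 3, 4, 5}); every edge is covered by a bag; and for each vertex v the set of bags containing v is connected in the bag tree. The decomposition is therefore valid. The largest bag has 2 vertices, so the width is 1.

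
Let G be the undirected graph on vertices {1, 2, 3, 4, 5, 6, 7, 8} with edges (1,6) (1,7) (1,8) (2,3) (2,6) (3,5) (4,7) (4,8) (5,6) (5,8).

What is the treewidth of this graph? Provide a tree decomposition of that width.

Treewidth 2.
Bags: B1 = {1, 4, 7}  B2 = {1, 4, 8}  B3 = {1, 6, 8}  B4 = {5, 6, 8}  B5 = {2, 5, 6}  B6 = {2, 3, 5}
Tree: B1–B2, B2–B3, B3–B4, B4–B5, B5–B6

The largest bag has 3 vertices, giving width 2; this decomposition certifies tw(G) ≤ 2. For the lower bound, G contains the cycle 7–4–8–1–7, so G is not a forest; only forests have treewidth ≤ 1, hence tw(G) ≥ 2. Combining the bounds, tw(G) = 2.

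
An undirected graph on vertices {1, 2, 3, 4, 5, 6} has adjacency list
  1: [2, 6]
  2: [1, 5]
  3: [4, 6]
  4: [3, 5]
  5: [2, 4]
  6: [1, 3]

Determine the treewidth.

2

A width-2 tree decomposition is:
Bags: B1 = {3, 4, 6}  B2 = {1, 4, 6}  B3 = {1, 2, 4}  B4 = {2, 4, 5}
Tree: B1–B2, B2–B3, B3–B4
Each bag holds 3 vertices, so the decomposition has width 2, which upper-bounds the treewidth. Since 4–3–6–1–2–5–4 is a cycle in G, G is not acyclic. Forests are exactly the graphs of treewidth ≤ 1, so tw(G) ≥ 2. Combining the bounds, tw(G) = 2.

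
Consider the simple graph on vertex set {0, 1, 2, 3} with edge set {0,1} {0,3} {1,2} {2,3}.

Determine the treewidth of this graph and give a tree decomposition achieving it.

Each bag holds 3 vertices, so the decomposition has width 2, which upper-bounds the treewidth. Since 1–2–3–0–1 is a cycle in G, G is not acyclic. Forests are exactly the graphs of treewidth ≤ 1, so tw(G) ≥ 2. Hence tw(G) = 2 exactly.

Treewidth 2.
One such decomposition:
Bags: B1 = {1, 2, 3}  B2 = {0, 1, 3}
Tree: B1–B2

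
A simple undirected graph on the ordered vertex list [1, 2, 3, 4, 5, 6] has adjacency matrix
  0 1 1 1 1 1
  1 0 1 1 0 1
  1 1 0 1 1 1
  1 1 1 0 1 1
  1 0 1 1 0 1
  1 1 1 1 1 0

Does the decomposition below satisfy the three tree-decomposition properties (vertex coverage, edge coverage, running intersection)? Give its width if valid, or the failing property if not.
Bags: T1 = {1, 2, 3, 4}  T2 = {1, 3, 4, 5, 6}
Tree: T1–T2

A tree decomposition must satisfy three properties: every vertex lies in some bag; for every edge, both endpoints lie together in some bag; and for every vertex, the bags containing it form a connected subtree. Here edge (6,2) lies in no bag, so the decomposition is invalid.

No — edge (6,2) lies in no bag.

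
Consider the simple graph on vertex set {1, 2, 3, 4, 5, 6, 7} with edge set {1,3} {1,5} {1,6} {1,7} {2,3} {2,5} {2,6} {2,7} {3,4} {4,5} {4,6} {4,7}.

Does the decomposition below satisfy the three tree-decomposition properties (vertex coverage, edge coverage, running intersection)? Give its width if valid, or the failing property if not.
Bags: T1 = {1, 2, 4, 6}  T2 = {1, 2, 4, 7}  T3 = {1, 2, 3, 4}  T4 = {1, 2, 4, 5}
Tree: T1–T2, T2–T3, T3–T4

Yes; width 3.

Checking the three conditions: (i) the bags cover all of {1, 2, 3, 4, 5, 6, 7}; (ii) for each edge, some bag contains both endpoints; (iii) the bags containing any fixed vertex form a subtree. All hold, so the decomposition is valid with width 4 − 1 = 3.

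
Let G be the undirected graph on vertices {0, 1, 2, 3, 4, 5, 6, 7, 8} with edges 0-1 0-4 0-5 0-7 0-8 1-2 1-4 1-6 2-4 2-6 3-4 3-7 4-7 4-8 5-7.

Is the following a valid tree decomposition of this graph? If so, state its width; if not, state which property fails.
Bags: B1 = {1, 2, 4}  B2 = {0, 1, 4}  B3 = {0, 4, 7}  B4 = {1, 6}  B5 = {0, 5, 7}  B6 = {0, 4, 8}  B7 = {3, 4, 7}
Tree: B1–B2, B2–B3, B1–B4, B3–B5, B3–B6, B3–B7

No — edge (2,6) lies in no bag.

A tree decomposition must satisfy three properties: every vertex lies in some bag; for every edge, both endpoints lie together in some bag; and for every vertex, the bags containing it form a connected subtree. Here edge (2,6) lies in no bag, so the decomposition is invalid.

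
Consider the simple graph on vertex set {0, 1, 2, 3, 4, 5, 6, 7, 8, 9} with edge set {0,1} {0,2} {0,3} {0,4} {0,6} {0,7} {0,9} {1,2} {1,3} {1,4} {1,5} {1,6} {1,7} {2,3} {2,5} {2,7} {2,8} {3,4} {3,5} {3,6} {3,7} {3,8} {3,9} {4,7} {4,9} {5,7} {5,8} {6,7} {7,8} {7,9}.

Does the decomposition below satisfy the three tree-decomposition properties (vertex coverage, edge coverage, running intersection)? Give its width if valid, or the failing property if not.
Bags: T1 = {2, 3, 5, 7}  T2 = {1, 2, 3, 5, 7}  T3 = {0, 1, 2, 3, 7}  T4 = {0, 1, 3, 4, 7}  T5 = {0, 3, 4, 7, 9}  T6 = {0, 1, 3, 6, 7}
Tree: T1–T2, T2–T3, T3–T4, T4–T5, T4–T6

A tree decomposition must satisfy three properties: every vertex lies in some bag; for every edge, both endpoints lie together in some bag; and for every vertex, the bags containing it form a connected subtree. Here vertex 8 appears in no bag, so the decomposition is invalid.

No — vertex 8 appears in no bag.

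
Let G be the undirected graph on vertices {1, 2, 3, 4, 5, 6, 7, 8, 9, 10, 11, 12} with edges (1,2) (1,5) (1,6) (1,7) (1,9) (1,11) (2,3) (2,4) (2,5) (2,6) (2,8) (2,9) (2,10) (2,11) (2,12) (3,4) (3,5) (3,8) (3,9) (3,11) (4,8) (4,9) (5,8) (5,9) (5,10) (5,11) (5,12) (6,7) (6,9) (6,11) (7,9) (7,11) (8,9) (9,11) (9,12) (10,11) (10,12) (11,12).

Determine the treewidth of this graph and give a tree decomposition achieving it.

The largest bag has 5 vertices, giving width 4; this decomposition certifies tw(G) ≤ 4. For the lower bound, the 5 vertices {2, 3, 4, 8, 9} are pairwise adjacent, and any tree decomposition puts a clique entirely inside one bag — forcing width ≥ 4. Combining the bounds, tw(G) = 4.

Treewidth 4.
One optimal decomposition is:
Bags: B1 = {2, 5, 9, 11, 12}  B2 = {2, 3, 5, 9, 11}  B3 = {2, 3, 5, 8, 9}  B4 = {2, 3, 4, 8, 9}  B5 = {1, 2, 5, 9, 11}  B6 = {1, 2, 6, 9, 11}  B7 = {1, 6, 7, 9, 11}  B8 = {2, 5, 10, 11, 12}
Tree: B1–B2, B2–B3, B3–B4, B1–B5, B5–B6, B6–B7, B1–B8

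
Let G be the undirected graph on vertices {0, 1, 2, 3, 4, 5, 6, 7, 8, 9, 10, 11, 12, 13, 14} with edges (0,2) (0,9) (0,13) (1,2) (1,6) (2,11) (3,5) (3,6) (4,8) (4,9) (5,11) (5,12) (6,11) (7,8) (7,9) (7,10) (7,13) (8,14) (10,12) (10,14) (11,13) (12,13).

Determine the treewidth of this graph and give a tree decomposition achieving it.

Each bag holds 4 vertices, so the decomposition has width 3, which upper-bounds the treewidth. For the lower bound: the 4 vertex sets {1,3,6}, {2}, {11}, {0,5,12,13} are disjoint, each induces a connected subgraph, and every pair is joined by at least one edge of G. Contracting each set to a single vertex therefore yields K_{4} as a minor, and since treewidth is minor-monotone, tw(G) ≥ tw(K_{4}) = 3. Combining the bounds, tw(G) = 3.

Treewidth 3.
One optimal decomposition is:
Bags: B1 = {1, 2, 3, 6}  B2 = {2, 3, 6, 11}  B3 = {2, 3, 5, 11}  B4 = {0, 2, 5, 11}  B5 = {0, 5, 11, 13}  B6 = {0, 5, 12, 13}  B7 = {0, 9, 12, 13}  B8 = {7, 9, 12, 13}  B9 = {7, 9, 10, 12}  B10 = {4, 7, 9, 10}  B11 = {4, 7, 8, 10}  B12 = {4, 8, 10, 14}
Tree: B1–B2, B2–B3, B3–B4, B4–B5, B5–B6, B6–B7, B7–B8, B8–B9, B9–B10, B10–B11, B11–B12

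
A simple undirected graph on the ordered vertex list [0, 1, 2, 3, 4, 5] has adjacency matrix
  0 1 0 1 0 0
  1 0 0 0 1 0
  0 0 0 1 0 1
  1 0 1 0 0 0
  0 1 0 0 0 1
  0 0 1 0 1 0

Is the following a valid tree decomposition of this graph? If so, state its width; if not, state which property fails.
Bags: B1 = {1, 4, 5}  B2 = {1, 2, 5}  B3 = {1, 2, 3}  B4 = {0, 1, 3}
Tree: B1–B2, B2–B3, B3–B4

Yes; width 2.

Checking the three conditions: (i) the bags cover all of {0, 1, 2, 3, 4, 5}; (ii) for each edge, some bag contains both endpoints; (iii) the bags containing any fixed vertex form a subtree. All hold, so the decomposition is valid with width 3 − 1 = 2.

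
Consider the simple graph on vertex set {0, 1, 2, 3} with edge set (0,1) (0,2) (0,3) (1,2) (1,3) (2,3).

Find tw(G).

A width-3 tree decomposition is:
Bags: B1 = {0, 1, 2, 3}
Tree: (single bag)
With just one bag of size 4, the width is 4 − 1 = 3, so tw(G) ≤ 3. Conversely, {0, 1, 2, 3} is a clique of size 4, and the vertices of any clique must share a bag in every tree decomposition; so some bag has ≥ 4 vertices and tw(G) ≥ 3. Hence tw(G) = 3 exactly.

3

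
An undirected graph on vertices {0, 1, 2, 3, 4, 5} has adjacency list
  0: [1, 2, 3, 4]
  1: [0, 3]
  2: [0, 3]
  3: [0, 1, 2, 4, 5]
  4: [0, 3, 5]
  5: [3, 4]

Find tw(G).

2

A width-2 tree decomposition is:
Bags: B1 = {0, 3, 4}  B2 = {0, 2, 3}  B3 = {0, 1, 3}  B4 = {3, 4, 5}
Tree: B1–B2, B2–B3, B1–B4
Each bag holds 3 vertices, so the decomposition has width 2, which upper-bounds the treewidth. Conversely, {0, 1, 3} is a clique of size 3, and the vertices of any clique must share a bag in every tree decomposition; so some bag has ≥ 3 vertices and tw(G) ≥ 2. The upper and lower bounds meet at 2, so that is the treewidth.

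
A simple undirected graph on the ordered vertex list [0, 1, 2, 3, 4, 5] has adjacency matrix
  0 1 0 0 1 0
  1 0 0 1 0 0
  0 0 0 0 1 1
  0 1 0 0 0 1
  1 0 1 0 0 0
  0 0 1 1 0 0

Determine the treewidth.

2

A width-2 tree decomposition is:
Bags: B1 = {0, 1, 3}  B2 = {0, 3, 5}  B3 = {0, 2, 5}  B4 = {0, 2, 4}
Tree: B1–B2, B2–B3, B3–B4
Every bag has size at most 3, so the width is 3 − 1 = 2 and tw(G) ≤ 2. Since 0–1–3–5–2–4–0 is a cycle in G, G is not acyclic. Forests are exactly the graphs of treewidth ≤ 1, so tw(G) ≥ 2. Hence tw(G) = 2 exactly.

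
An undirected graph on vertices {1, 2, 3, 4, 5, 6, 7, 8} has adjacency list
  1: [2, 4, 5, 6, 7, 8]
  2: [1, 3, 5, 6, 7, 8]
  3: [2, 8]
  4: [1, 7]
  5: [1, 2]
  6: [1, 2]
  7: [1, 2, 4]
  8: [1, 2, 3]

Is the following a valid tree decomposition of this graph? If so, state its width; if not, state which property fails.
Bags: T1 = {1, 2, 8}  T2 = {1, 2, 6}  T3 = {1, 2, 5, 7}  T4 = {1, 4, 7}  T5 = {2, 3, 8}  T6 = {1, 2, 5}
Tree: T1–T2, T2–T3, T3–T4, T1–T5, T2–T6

A tree decomposition must satisfy three properties: every vertex lies in some bag; for every edge, both endpoints lie together in some bag; and for every vertex, the bags containing it form a connected subtree. Here bags containing vertex 5 are not connected in the tree, so the decomposition is invalid.

No — bags containing vertex 5 are not connected in the tree.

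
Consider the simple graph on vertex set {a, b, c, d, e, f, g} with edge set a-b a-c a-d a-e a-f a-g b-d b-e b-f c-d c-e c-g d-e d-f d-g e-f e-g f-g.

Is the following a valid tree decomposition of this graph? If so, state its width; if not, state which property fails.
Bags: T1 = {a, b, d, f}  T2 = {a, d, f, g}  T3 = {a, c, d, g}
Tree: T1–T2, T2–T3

A tree decomposition must satisfy three properties: every vertex lies in some bag; for every edge, both endpoints lie together in some bag; and for every vertex, the bags containing it form a connected subtree. Here vertex e appears in no bag, so the decomposition is invalid.

No — vertex e appears in no bag.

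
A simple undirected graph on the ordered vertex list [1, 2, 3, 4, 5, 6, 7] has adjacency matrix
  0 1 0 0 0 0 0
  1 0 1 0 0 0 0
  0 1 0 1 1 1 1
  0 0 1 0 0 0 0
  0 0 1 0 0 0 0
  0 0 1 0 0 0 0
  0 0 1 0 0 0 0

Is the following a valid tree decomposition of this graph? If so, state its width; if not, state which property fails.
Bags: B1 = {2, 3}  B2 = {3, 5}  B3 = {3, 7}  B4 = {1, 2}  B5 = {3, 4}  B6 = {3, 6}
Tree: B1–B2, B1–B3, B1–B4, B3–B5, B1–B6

Yes; width 1.

Checking the three conditions: (i) the bags cover all of {1, 2, 3, 4, 5, 6, 7}; (ii) for each edge, some bag contains both endpoints; (iii) the bags containing any fixed vertex form a subtree. All hold, so the decomposition is valid with width 2 − 1 = 1.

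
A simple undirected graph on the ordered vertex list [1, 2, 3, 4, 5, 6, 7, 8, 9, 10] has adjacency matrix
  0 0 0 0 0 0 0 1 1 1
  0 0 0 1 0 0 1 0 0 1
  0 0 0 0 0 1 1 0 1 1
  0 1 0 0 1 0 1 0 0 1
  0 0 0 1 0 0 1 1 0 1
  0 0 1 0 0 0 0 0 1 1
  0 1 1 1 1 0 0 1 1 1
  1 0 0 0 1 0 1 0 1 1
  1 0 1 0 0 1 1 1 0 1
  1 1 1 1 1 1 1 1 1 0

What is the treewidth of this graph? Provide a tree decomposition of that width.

Treewidth 3.
Bags: B1 = {7, 8, 9, 10}  B2 = {5, 7, 8, 10}  B3 = {3, 7, 9, 10}  B4 = {1, 8, 9, 10}  B5 = {4, 5, 7, 10}  B6 = {3, 6, 9, 10}  B7 = {2, 4, 7, 10}
Tree: B1–B2, B1–B3, B1–B4, B2–B5, B3–B6, B5–B7

The largest bag has 4 vertices, giving width 3; this decomposition certifies tw(G) ≤ 3. On the other hand G contains the 4-clique {1, 8, 9, 10}. A clique must lie in a single bag of any decomposition, so no decomposition can have width below 3. The upper and lower bounds meet at 3, so that is the treewidth.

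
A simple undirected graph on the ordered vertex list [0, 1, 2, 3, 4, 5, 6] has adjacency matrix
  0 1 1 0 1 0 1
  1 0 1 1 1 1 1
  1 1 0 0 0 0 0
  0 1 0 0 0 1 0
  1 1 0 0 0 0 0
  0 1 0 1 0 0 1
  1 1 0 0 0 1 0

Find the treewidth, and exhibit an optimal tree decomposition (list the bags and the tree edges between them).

The largest bag has 3 vertices, giving width 2; this decomposition certifies tw(G) ≤ 2. For the lower bound, the 3 vertices {0, 1, 2} are pairwise adjacent, and any tree decomposition puts a clique entirely inside one bag — forcing width ≥ 2. The upper and lower bounds meet at 2, so that is the treewidth.

Treewidth 2.
Bags: B1 = {0, 1, 4}  B2 = {0, 1, 6}  B3 = {0, 1, 2}  B4 = {1, 5, 6}  B5 = {1, 3, 5}
Tree: B1–B2, B2–B3, B2–B4, B4–B5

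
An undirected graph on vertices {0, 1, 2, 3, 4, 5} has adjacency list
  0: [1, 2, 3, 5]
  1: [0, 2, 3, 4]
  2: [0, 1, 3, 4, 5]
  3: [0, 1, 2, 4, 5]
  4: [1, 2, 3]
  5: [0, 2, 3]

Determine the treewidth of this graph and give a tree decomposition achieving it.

Treewidth 3.
One optimal decomposition is:
Bags: B1 = {0, 1, 2, 3}  B2 = {0, 2, 3, 5}  B3 = {1, 2, 3, 4}
Tree: B1–B2, B1–B3

The largest bag has 4 vertices, giving width 3; this decomposition certifies tw(G) ≤ 3. On the other hand G contains the 4-clique {0, 1, 2, 3}. A clique must lie in a single bag of any decomposition, so no decomposition can have width below 3. Therefore the treewidth is 3.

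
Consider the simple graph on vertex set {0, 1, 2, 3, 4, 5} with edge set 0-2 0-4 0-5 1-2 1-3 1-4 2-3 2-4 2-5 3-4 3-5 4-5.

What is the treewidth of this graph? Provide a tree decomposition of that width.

Treewidth 3.
One such decomposition:
Bags: B1 = {2, 3, 4, 5}  B2 = {1, 2, 3, 4}  B3 = {0, 2, 4, 5}
Tree: B1–B2, B1–B3

The largest bag has 4 vertices, giving width 3; this decomposition certifies tw(G) ≤ 3. Conversely, {0, 2, 4, 5} is a clique of size 4, and the vertices of any clique must share a bag in every tree decomposition; so some bag has ≥ 4 vertices and tw(G) ≥ 3. Combining the bounds, tw(G) = 3.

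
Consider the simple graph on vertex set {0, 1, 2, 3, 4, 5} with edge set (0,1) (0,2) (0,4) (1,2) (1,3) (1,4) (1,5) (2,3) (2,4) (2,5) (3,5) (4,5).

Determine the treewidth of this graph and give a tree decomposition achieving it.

Each bag holds 4 vertices, so the decomposition has width 3, which upper-bounds the treewidth. For the lower bound, the 4 vertices {1, 2, 3, 5} are pairwise adjacent, and any tree decomposition puts a clique entirely inside one bag — forcing width ≥ 3. Therefore the treewidth is 3.

Treewidth 3.
One optimal decomposition is:
Bags: B1 = {1, 2, 4, 5}  B2 = {0, 1, 2, 4}  B3 = {1, 2, 3, 5}
Tree: B1–B2, B1–B3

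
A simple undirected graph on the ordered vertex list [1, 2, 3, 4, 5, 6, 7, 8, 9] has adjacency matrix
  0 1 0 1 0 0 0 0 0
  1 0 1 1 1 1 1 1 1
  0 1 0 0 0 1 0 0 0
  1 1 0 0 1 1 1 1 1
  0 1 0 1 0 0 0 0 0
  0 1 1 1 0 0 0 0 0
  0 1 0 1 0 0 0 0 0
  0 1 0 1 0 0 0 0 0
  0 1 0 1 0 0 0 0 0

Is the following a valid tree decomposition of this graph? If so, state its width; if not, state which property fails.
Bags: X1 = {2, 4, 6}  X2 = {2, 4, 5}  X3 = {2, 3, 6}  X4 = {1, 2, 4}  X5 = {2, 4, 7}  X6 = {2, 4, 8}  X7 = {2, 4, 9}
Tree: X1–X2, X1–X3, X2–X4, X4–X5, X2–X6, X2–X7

Yes; width 2.

Vertex coverage: the bags together contain {1, 2, 3, 4, 5, 6, 7, 8, 9}, the full vertex set. Edge coverage: each edge of G has both endpoints in at least one bag. Running intersection: for every vertex, the bags containing it form a connected subtree. All three properties hold, so this is a valid tree decomposition of width max|bag| − 1 = 2, and hence tw(G) ≤ 2.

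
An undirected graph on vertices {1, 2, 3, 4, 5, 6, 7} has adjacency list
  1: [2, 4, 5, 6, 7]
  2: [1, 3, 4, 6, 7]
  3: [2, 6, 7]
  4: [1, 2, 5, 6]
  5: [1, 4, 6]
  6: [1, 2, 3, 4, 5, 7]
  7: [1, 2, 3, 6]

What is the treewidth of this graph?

3

A width-3 tree decomposition is:
Bags: B1 = {1, 2, 4, 6}  B2 = {1, 2, 6, 7}  B3 = {1, 4, 5, 6}  B4 = {2, 3, 6, 7}
Tree: B1–B2, B1–B3, B2–B4
Every bag has size at most 4, so the width is 4 − 1 = 3 and tw(G) ≤ 3. For the lower bound, the 4 vertices {1, 2, 4, 6} are pairwise adjacent, and any tree decomposition puts a clique entirely inside one bag — forcing width ≥ 3. Therefore the treewidth is 3.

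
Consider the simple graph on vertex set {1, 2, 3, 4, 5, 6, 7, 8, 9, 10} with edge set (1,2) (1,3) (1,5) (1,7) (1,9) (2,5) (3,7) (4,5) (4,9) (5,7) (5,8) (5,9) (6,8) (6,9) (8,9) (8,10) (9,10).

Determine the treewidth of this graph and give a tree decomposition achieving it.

Each bag holds 3 vertices, so the decomposition has width 2, which upper-bounds the treewidth. On the other hand G contains the 3-clique {8, 9, 10}. A clique must lie in a single bag of any decomposition, so no decomposition can have width below 2. Therefore the treewidth is 2.

Treewidth 2.
One optimal decomposition is:
Bags: B1 = {5, 8, 9}  B2 = {1, 5, 9}  B3 = {6, 8, 9}  B4 = {1, 5, 7}  B5 = {1, 2, 5}  B6 = {4, 5, 9}  B7 = {1, 3, 7}  B8 = {8, 9, 10}
Tree: B1–B2, B1–B3, B2–B4, B4–B5, B2–B6, B4–B7, B1–B8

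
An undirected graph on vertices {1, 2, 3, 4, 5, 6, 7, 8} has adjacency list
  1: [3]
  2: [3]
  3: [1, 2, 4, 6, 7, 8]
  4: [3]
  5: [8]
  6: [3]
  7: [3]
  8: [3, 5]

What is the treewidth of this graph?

1

A width-1 tree decomposition is:
Bags: B1 = {1, 3}  B2 = {3, 8}  B3 = {5, 8}  B4 = {2, 3}  B5 = {3, 6}  B6 = {3, 4}  B7 = {3, 7}
Tree: B1–B2, B2–B3, B1–B4, B2–B5, B2–B6, B1–B7
The largest bag has 2 vertices, giving width 1; this decomposition certifies tw(G) ≤ 1. Any graph with an edge has treewidth ≥ 1, and G has the edge 3–1. Combining the bounds, tw(G) = 1.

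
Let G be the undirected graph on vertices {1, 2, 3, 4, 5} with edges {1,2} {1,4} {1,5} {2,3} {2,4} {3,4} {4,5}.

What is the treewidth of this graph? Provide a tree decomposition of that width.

Treewidth 2.
Bags: B1 = {1, 2, 4}  B2 = {1, 4, 5}  B3 = {2, 3, 4}
Tree: B1–B2, B1–B3

Every bag has size at most 3, so the width is 3 − 1 = 2 and tw(G) ≤ 2. Conversely, {1, 2, 4} is a clique of size 3, and the vertices of any clique must share a bag in every tree decomposition; so some bag has ≥ 3 vertices and tw(G) ≥ 2. Hence tw(G) = 2 exactly.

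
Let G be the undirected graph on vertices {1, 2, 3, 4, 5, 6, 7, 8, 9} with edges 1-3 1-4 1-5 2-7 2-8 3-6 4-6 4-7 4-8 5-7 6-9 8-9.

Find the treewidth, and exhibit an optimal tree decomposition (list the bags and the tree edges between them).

Treewidth 3.
One optimal decomposition is:
Bags: B1 = {1, 3, 5, 6}  B2 = {1, 4, 5, 6}  B3 = {4, 5, 6, 7}  B4 = {4, 6, 7, 9}  B5 = {4, 7, 8, 9}  B6 = {2, 7, 8, 9}
Tree: B1–B2, B2–B3, B3–B4, B4–B5, B5–B6

Every bag has size at most 4, so the width is 4 − 1 = 3 and tw(G) ≤ 3. For the lower bound: the 4 vertex sets {1,3,5}, {6}, {4}, {2,7,8,9} are disjoint, each induces a connected subgraph, and every pair is joined by at least one edge of G. Contracting each set to a single vertex therefore yields K_{4} as a minor, and since treewidth is minor-monotone, tw(G) ≥ tw(K_{4}) = 3. The upper and lower bounds meet at 3, so that is the treewidth.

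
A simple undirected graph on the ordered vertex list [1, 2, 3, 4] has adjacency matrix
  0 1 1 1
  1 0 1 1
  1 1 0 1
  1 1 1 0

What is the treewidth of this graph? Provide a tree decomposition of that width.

A single bag containing all 4 vertices is trivially a valid decomposition of width 3. For the lower bound, the 4 vertices {1, 2, 3, 4} are pairwise adjacent, and any tree decomposition puts a clique entirely inside one bag — forcing width ≥ 3. The upper and lower bounds meet at 3, so that is the treewidth.

Treewidth 3.
One optimal decomposition is:
Bags: B1 = {1, 2, 3, 4}
Tree: (single bag)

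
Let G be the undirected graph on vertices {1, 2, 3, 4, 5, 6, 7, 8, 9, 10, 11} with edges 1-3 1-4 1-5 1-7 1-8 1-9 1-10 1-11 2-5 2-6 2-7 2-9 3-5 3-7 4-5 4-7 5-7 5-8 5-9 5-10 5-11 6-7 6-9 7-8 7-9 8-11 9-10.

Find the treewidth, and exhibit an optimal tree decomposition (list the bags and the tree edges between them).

Treewidth 3.
One such decomposition:
Bags: B1 = {1, 5, 7, 9}  B2 = {1, 4, 5, 7}  B3 = {1, 5, 7, 8}  B4 = {1, 5, 8, 11}  B5 = {2, 5, 7, 9}  B6 = {1, 5, 9, 10}  B7 = {1, 3, 5, 7}  B8 = {2, 6, 7, 9}
Tree: B1–B2, B2–B3, B3–B4, B1–B5, B1–B6, B1–B7, B5–B8

Each bag holds 4 vertices, so the decomposition has width 3, which upper-bounds the treewidth. Conversely, {1, 5, 9, 10} is a clique of size 4, and the vertices of any clique must share a bag in every tree decomposition; so some bag has ≥ 4 vertices and tw(G) ≥ 3. The upper and lower bounds meet at 3, so that is the treewidth.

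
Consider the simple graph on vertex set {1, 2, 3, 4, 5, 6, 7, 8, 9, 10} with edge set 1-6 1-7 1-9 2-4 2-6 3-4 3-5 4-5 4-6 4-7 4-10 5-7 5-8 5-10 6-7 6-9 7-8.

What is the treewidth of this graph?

A width-2 tree decomposition is:
Bags: B1 = {4, 6, 7}  B2 = {4, 5, 7}  B3 = {2, 4, 6}  B4 = {1, 6, 7}  B5 = {3, 4, 5}  B6 = {1, 6, 9}  B7 = {4, 5, 10}  B8 = {5, 7, 8}
Tree: B1–B2, B1–B3, B1–B4, B2–B5, B4–B6, B5–B7, B2–B8
The largest bag has 3 vertices, giving width 2; this decomposition certifies tw(G) ≤ 2. For the lower bound, the 3 vertices {5, 7, 8} are pairwise adjacent, and any tree decomposition puts a clique entirely inside one bag — forcing width ≥ 2. Therefore the treewidth is 2.

2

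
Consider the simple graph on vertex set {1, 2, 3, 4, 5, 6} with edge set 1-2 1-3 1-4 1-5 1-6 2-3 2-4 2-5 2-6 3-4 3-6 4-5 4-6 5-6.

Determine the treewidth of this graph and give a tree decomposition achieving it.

Treewidth 4.
One optimal decomposition is:
Bags: B1 = {1, 2, 3, 4, 6}  B2 = {1, 2, 4, 5, 6}
Tree: B1–B2

Every bag has size at most 5, so the width is 5 − 1 = 4 and tw(G) ≤ 4. Conversely, {1, 2, 3, 4, 6} is a clique of size 5, and the vertices of any clique must share a bag in every tree decomposition; so some bag has ≥ 5 vertices and tw(G) ≥ 4. The upper and lower bounds meet at 4, so that is the treewidth.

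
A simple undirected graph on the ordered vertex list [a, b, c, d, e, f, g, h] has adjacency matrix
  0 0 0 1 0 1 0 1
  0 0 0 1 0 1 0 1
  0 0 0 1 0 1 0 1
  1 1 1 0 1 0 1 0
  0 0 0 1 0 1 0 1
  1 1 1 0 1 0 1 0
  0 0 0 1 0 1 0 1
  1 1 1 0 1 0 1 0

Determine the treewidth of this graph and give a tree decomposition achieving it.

Every bag has size at most 4, so the width is 4 − 1 = 3 and tw(G) ≤ 3. For the lower bound: the 4 vertex sets {d,g}, {b,h}, {f}, {a} are disjoint, each induces a connected subgraph, and every pair is joined by at least one edge of G. Contracting each set to a single vertex therefore yields K_{4} as a minor, and since treewidth is minor-monotone, tw(G) ≥ tw(K_{4}) = 3. Therefore the treewidth is 3.

Treewidth 3.
One optimal decomposition is:
Bags: B1 = {d, f, g, h}  B2 = {b, d, f, h}  B3 = {a, d, f, h}  B4 = {c, d, f, h}  B5 = {d, e, f, h}
Tree: B1–B2, B2–B3, B3–B4, B4–B5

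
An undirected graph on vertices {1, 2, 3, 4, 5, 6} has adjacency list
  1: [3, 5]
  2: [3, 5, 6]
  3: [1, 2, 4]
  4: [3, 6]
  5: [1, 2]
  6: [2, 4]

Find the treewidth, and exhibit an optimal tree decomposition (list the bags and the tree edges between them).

Treewidth 2.
Bags: B1 = {3, 4, 6}  B2 = {2, 3, 6}  B3 = {1, 2, 3}  B4 = {1, 2, 5}
Tree: B1–B2, B2–B3, B3–B4

Each bag holds 3 vertices, so the decomposition has width 2, which upper-bounds the treewidth. Since 4–6–2–3–4 is a cycle in G, G is not acyclic. Forests are exactly the graphs of treewidth ≤ 1, so tw(G) ≥ 2. The upper and lower bounds meet at 2, so that is the treewidth.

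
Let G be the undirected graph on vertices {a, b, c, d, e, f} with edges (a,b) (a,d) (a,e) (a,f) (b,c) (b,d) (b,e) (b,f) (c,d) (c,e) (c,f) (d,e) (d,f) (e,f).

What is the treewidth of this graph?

A width-4 tree decomposition is:
Bags: B1 = {a, b, d, e, f}  B2 = {b, c, d, e, f}
Tree: B1–B2
The largest bag has 5 vertices, giving width 4; this decomposition certifies tw(G) ≤ 4. Conversely, {b, c, d, e, f} is a clique of size 5, and the vertices of any clique must share a bag in every tree decomposition; so some bag has ≥ 5 vertices and tw(G) ≥ 4. Therefore the treewidth is 4.

4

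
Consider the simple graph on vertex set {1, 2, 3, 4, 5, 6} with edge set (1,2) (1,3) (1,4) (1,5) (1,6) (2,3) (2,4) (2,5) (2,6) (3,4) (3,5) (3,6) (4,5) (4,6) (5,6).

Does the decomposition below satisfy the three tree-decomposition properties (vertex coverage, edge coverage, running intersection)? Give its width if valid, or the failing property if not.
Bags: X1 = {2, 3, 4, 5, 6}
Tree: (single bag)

No — vertex 1 appears in no bag.

A tree decomposition must satisfy three properties: every vertex lies in some bag; for every edge, both endpoints lie together in some bag; and for every vertex, the bags containing it form a connected subtree. Here vertex 1 appears in no bag, so the decomposition is invalid.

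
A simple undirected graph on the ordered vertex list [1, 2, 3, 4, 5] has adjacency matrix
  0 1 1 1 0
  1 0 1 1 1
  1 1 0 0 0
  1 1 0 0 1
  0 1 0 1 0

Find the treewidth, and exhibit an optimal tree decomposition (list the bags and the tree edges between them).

Treewidth 2.
Bags: B1 = {1, 2, 3}  B2 = {1, 2, 4}  B3 = {2, 4, 5}
Tree: B1–B2, B2–B3

Each bag holds 3 vertices, so the decomposition has width 2, which upper-bounds the treewidth. Conversely, {1, 2, 3} is a clique of size 3, and the vertices of any clique must share a bag in every tree decomposition; so some bag has ≥ 3 vertices and tw(G) ≥ 2. Therefore the treewidth is 2.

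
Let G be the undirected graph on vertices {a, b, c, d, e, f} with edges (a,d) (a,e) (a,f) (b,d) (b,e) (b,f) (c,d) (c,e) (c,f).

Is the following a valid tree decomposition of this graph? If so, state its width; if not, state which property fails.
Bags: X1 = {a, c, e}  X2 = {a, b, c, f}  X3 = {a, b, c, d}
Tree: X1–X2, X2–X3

A tree decomposition must satisfy three properties: every vertex lies in some bag; for every edge, both endpoints lie together in some bag; and for every vertex, the bags containing it form a connected subtree. Here edge (b,e) lies in no bag, so the decomposition is invalid.

No — edge (b,e) lies in no bag.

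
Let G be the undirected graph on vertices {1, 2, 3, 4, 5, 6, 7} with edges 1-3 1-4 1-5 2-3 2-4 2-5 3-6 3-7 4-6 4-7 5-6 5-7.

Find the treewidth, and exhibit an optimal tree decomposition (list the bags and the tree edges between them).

Every bag has size at most 4, so the width is 4 − 1 = 3 and tw(G) ≤ 3. For the lower bound: the 4 vertex sets {3,6}, {4,7}, {5}, {1} are disjoint, each induces a connected subgraph, and every pair is joined by at least one edge of G. Contracting each set to a single vertex therefore yields K_{4} as a minor, and since treewidth is minor-monotone, tw(G) ≥ tw(K_{4}) = 3. Hence tw(G) = 3 exactly.

Treewidth 3.
Bags: B1 = {3, 4, 5, 6}  B2 = {3, 4, 5, 7}  B3 = {1, 3, 4, 5}  B4 = {2, 3, 4, 5}
Tree: B1–B2, B2–B3, B3–B4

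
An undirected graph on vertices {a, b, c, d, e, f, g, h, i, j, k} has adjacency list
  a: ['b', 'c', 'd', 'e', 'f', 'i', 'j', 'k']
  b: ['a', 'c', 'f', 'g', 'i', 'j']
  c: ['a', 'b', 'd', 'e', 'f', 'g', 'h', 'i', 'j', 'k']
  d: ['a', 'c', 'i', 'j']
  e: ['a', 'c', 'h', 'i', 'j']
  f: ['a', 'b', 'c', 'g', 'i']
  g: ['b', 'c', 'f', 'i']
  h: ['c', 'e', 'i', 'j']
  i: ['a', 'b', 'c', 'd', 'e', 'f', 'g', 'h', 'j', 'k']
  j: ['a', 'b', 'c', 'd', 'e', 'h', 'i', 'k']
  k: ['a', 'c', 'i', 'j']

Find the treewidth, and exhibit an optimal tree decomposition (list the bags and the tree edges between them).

Treewidth 4.
One such decomposition:
Bags: B1 = {a, b, c, i, j}  B2 = {a, b, c, f, i}  B3 = {a, c, i, j, k}  B4 = {b, c, f, g, i}  B5 = {a, c, d, i, j}  B6 = {a, c, e, i, j}  B7 = {c, e, h, i, j}
Tree: B1–B2, B1–B3, B2–B4, B1–B5, B3–B6, B6–B7

The largest bag has 5 vertices, giving width 4; this decomposition certifies tw(G) ≤ 4. For the lower bound, the 5 vertices {b, c, f, g, i} are pairwise adjacent, and any tree decomposition puts a clique entirely inside one bag — forcing width ≥ 4. Combining the bounds, tw(G) = 4.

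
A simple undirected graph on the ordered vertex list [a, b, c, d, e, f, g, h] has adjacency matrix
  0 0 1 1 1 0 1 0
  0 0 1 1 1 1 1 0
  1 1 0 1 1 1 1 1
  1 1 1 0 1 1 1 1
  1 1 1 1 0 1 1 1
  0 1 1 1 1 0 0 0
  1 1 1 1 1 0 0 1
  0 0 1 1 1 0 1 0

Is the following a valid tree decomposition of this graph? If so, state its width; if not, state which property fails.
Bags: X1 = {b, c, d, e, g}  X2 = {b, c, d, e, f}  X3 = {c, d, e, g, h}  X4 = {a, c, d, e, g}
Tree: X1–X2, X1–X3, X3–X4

Yes; width 4.

Vertex coverage: the bags together contain {a, b, c, d, e, f, g, h}, the full vertex set. Edge coverage: each edge of G has both endpoints in at least one bag. Running intersection: for every vertex, the bags containing it form a connected subtree. All three properties hold, so this is a valid tree decomposition of width max|bag| − 1 = 4, and hence tw(G) ≤ 4.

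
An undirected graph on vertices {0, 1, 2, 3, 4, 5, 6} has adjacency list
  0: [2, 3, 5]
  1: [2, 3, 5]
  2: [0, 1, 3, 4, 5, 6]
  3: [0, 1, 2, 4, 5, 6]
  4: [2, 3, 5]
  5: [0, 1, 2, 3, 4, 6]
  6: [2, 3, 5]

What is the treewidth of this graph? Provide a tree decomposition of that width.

Every bag has size at most 4, so the width is 4 − 1 = 3 and tw(G) ≤ 3. Conversely, {0, 2, 3, 5} is a clique of size 4, and the vertices of any clique must share a bag in every tree decomposition; so some bag has ≥ 4 vertices and tw(G) ≥ 3. Hence tw(G) = 3 exactly.

Treewidth 3.
One such decomposition:
Bags: B1 = {2, 3, 5, 6}  B2 = {0, 2, 3, 5}  B3 = {1, 2, 3, 5}  B4 = {2, 3, 4, 5}
Tree: B1–B2, B1–B3, B3–B4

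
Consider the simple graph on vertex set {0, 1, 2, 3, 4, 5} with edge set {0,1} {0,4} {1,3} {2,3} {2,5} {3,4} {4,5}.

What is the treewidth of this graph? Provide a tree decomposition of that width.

Treewidth 2.
One optimal decomposition is:
Bags: B1 = {0, 1, 3}  B2 = {0, 3, 4}  B3 = {2, 3, 4}  B4 = {2, 4, 5}
Tree: B1–B2, B2–B3, B3–B4

The largest bag has 3 vertices, giving width 2; this decomposition certifies tw(G) ≤ 2. Since 1–0–4–3–1 is a cycle in G, G is not acyclic. Forests are exactly the graphs of treewidth ≤ 1, so tw(G) ≥ 2. The upper and lower bounds meet at 2, so that is the treewidth.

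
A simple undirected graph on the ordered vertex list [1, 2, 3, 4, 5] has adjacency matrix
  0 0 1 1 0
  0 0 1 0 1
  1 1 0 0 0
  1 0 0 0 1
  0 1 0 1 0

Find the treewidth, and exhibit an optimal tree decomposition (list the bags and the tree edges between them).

Treewidth 2.
One optimal decomposition is:
Bags: B1 = {2, 3, 5}  B2 = {1, 3, 5}  B3 = {1, 4, 5}
Tree: B1–B2, B2–B3

Each bag holds 3 vertices, so the decomposition has width 2, which upper-bounds the treewidth. Since 5–2–3–1–4–5 is a cycle in G, G is not acyclic. Forests are exactly the graphs of treewidth ≤ 1, so tw(G) ≥ 2. Combining the bounds, tw(G) = 2.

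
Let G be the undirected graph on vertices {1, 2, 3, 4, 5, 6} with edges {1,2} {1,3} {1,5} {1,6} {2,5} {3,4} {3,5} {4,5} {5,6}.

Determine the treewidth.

2

A width-2 tree decomposition is:
Bags: B1 = {1, 2, 5}  B2 = {1, 3, 5}  B3 = {3, 4, 5}  B4 = {1, 5, 6}
Tree: B1–B2, B2–B3, B2–B4
The largest bag has 3 vertices, giving width 2; this decomposition certifies tw(G) ≤ 2. Conversely, {1, 2, 5} is a clique of size 3, and the vertices of any clique must share a bag in every tree decomposition; so some bag has ≥ 3 vertices and tw(G) ≥ 2. The upper and lower bounds meet at 2, so that is the treewidth.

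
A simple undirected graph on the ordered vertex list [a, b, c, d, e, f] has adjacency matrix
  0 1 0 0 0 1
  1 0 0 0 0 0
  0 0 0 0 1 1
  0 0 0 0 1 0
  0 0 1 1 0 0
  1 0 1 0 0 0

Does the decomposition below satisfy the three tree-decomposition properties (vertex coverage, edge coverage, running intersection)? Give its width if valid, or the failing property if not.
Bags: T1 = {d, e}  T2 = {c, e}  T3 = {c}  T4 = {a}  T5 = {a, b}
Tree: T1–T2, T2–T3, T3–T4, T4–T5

No — vertex f appears in no bag.

A tree decomposition must satisfy three properties: every vertex lies in some bag; for every edge, both endpoints lie together in some bag; and for every vertex, the bags containing it form a connected subtree. Here vertex f appears in no bag, so the decomposition is invalid.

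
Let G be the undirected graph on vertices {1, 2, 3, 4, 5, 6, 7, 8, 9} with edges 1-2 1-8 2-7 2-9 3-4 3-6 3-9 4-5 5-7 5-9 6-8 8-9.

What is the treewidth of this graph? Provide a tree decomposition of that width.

Treewidth 3.
One optimal decomposition is:
Bags: B1 = {1, 2, 5, 7}  B2 = {1, 2, 5, 9}  B3 = {1, 5, 8, 9}  B4 = {4, 5, 8, 9}  B5 = {3, 4, 8, 9}  B6 = {3, 4, 6, 8}
Tree: B1–B2, B2–B3, B3–B4, B4–B5, B5–B6

The largest bag has 4 vertices, giving width 3; this decomposition certifies tw(G) ≤ 3. For the lower bound: the 4 vertex sets {1,2,7}, {5}, {9}, {3,4,6,8} are disjoint, each induces a connected subgraph, and every pair is joined by at least one edge of G. Contracting each set to a single vertex therefore yields K_{4} as a minor, and since treewidth is minor-monotone, tw(G) ≥ tw(K_{4}) = 3. Hence tw(G) = 3 exactly.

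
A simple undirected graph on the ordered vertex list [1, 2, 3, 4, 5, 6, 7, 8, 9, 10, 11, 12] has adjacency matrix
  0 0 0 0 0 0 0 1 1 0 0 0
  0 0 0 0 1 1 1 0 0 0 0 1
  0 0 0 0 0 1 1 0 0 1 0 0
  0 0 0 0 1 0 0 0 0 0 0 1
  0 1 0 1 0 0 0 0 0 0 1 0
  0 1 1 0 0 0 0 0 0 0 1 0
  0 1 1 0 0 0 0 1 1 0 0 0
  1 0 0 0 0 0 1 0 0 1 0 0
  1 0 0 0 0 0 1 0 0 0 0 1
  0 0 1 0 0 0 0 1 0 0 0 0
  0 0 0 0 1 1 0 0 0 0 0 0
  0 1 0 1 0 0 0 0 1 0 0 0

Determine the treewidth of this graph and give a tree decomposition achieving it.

The largest bag has 4 vertices, giving width 3; this decomposition certifies tw(G) ≤ 3. For the lower bound: the 4 vertex sets {4,5,11}, {12}, {2}, {3,6,7,9} are disjoint, each induces a connected subgraph, and every pair is joined by at least one edge of G. Contracting each set to a single vertex therefore yields K_{4} as a minor, and since treewidth is minor-monotone, tw(G) ≥ tw(K_{4}) = 3. The upper and lower bounds meet at 3, so that is the treewidth.

Treewidth 3.
One such decomposition:
Bags: B1 = {4, 5, 11, 12}  B2 = {2, 5, 11, 12}  B3 = {2, 6, 11, 12}  B4 = {2, 6, 9, 12}  B5 = {2, 6, 7, 9}  B6 = {3, 6, 7, 9}  B7 = {1, 3, 7, 9}  B8 = {1, 3, 7, 8}  B9 = {1, 3, 8, 10}
Tree: B1–B2, B2–B3, B3–B4, B4–B5, B5–B6, B6–B7, B7–B8, B8–B9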